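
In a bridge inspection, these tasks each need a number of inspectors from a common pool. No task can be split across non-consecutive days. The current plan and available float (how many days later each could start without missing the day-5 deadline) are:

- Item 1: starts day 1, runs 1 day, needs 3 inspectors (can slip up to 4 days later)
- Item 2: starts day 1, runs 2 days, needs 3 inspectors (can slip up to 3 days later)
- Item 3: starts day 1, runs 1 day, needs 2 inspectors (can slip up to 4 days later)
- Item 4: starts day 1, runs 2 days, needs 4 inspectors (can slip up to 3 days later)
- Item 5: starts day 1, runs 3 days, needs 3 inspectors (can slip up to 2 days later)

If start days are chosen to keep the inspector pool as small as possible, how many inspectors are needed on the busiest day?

Early-start (Item 1@1, Item 2@1, Item 3@1, Item 4@1, Item 5@1) gives peak 15: d1:15  d2:10  d3:3  d4:0  d5:0.
Shift Item 2→2, Item 3→4, Item 4→4.
Schedule Item 1@1, Item 2@2, Item 3@4, Item 4@4, Item 5@1: d1:6  d2:6  d3:6  d4:6  d5:4 — peak 6.
Total inspector-days = 28 over 5 days ⇒ peak ≥ ⌈28/5⌉ = 6, so 6 is optimal.

6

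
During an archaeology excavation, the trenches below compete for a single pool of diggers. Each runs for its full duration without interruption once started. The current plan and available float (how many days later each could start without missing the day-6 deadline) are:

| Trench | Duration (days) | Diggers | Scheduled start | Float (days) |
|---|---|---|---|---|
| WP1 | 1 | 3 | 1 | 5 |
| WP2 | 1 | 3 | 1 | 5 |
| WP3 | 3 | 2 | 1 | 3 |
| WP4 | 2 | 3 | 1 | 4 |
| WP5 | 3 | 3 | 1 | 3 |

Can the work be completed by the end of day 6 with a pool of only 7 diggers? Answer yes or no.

Schedule WP1@1, WP2@1, WP3@2, WP4@2, WP5@4: d1:6  d2:5  d3:5  d4:5  d5:3  d6:3 — peak 6 ≤ 7.

yes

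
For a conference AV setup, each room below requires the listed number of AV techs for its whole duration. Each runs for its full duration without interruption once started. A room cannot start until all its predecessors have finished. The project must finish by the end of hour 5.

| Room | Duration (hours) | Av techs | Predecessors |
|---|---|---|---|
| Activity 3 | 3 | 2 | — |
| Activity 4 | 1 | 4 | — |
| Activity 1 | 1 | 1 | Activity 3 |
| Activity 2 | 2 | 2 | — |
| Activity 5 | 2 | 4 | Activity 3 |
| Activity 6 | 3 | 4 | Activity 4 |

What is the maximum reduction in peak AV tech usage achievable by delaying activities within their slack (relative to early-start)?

Early-start peak: h1:8  h2:8  h3:6  h4:9  h5:4 ⇒ 9.
Leveled (Activity 3@1, Activity 4@1, Activity 1@5, Activity 2@1, Activity 5@4, Activity 6@2): h1:8  h2:8  h3:6  h4:8  h5:5 ⇒ 8.
Reduction 9 − 8 = 1.

1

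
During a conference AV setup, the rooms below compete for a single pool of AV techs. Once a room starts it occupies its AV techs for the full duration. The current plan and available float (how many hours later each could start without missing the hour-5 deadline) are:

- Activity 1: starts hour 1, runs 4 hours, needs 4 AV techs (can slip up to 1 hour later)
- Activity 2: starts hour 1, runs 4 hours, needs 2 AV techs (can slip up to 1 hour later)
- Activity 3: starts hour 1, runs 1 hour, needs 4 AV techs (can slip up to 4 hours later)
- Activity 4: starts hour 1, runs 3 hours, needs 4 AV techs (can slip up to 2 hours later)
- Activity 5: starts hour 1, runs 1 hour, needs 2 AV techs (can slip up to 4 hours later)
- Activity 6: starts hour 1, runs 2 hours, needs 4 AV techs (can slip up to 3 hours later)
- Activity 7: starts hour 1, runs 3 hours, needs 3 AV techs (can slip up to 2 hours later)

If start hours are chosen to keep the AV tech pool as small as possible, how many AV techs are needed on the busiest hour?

Early-start (Activity 1@1, Activity 2@1, Activity 3@1, Activity 4@1, Activity 5@1, Activity 6@1, Activity 7@1) gives peak 23: h1:23  h2:17  h3:13  h4:6  h5:0.
Shift Activity 3→5, Activity 6→4, Activity 7→2.
Schedule Activity 1@1, Activity 2@1, Activity 3@5, Activity 4@1, Activity 5@1, Activity 6@4, Activity 7@2: h1:12  h2:13  h3:13  h4:13  h5:8 — peak 13.

13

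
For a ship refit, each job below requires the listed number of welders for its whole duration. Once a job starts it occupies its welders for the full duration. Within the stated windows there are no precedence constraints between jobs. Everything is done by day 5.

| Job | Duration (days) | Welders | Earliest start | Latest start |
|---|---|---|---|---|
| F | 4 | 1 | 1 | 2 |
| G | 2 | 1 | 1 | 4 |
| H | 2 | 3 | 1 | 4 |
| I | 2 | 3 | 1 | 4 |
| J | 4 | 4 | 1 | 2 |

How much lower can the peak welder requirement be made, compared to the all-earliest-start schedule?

Early-start peak: d1:12  d2:12  d3:5  d4:5  d5:0 ⇒ 12.
Leveled (F@1, G@1, H@1, I@3, J@1): d1:9  d2:9  d3:8  d4:8  d5:0 ⇒ 9.
Reduction 12 − 9 = 3.

3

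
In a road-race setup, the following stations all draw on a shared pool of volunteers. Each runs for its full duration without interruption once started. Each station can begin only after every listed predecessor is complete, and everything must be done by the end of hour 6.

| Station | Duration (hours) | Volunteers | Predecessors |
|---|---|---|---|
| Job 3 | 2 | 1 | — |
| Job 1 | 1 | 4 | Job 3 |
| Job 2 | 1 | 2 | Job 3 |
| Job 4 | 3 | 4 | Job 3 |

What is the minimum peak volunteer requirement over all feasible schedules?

6

Early-start (Job 3@1, Job 1@3, Job 2@3, Job 4@3) gives peak 10: h1:1  h2:1  h3:10  h4:4  h5:4  h6:0.
Shift Job 4→4.
Schedule Job 3@1, Job 1@3, Job 2@3, Job 4@4: h1:1  h2:1  h3:6  h4:4  h5:4  h6:4 — peak 6.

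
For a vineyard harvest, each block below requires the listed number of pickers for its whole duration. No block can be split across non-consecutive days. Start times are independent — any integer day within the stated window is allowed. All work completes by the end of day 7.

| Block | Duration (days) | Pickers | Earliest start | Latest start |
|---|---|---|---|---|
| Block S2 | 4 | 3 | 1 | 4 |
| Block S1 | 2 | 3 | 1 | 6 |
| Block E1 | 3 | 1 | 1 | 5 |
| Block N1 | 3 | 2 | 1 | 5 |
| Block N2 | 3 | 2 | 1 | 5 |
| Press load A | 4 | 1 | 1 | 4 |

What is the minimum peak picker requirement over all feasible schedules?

6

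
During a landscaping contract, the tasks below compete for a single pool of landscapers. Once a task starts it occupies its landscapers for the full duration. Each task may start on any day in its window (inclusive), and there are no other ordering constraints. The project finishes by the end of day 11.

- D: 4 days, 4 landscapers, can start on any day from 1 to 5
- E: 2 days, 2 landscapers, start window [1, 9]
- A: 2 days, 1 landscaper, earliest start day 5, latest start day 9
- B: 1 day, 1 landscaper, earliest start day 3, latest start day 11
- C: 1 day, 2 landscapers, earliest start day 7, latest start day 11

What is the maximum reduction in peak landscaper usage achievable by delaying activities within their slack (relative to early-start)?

Early-start peak: d1:6  d2:6  d3:5  d4:4  d5:1  d6:1  d7:2  d8:0  d9:0  d10:0  d11:0 ⇒ 6.
Leveled (D@1, E@5, A@5, B@5, C@7): d1:4  d2:4  d3:4  d4:4  d5:4  d6:3  d7:2  d8:0  d9:0  d10:0  d11:0 ⇒ 4.
Reduction 6 − 4 = 2.

2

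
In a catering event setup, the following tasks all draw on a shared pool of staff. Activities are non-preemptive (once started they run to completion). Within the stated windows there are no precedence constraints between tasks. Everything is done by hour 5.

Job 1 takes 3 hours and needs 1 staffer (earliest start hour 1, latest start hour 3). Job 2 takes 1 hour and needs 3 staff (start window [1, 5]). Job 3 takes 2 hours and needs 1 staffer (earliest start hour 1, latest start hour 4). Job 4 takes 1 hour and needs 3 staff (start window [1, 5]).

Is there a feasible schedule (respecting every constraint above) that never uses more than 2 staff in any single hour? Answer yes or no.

no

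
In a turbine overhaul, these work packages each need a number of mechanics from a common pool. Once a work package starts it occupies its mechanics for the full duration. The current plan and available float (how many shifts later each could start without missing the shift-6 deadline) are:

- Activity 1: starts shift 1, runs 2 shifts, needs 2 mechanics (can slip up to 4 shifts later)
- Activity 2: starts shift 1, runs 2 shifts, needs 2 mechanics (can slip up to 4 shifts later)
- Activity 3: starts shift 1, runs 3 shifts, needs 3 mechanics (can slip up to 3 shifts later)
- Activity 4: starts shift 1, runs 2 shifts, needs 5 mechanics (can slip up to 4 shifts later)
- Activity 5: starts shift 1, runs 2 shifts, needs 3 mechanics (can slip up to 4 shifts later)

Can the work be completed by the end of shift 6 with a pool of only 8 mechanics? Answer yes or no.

yes

Schedule Activity 1@1, Activity 2@1, Activity 3@1, Activity 4@5, Activity 5@3: s1:7  s2:7  s3:6  s4:3  s5:5  s6:5 — peak 7 ≤ 8.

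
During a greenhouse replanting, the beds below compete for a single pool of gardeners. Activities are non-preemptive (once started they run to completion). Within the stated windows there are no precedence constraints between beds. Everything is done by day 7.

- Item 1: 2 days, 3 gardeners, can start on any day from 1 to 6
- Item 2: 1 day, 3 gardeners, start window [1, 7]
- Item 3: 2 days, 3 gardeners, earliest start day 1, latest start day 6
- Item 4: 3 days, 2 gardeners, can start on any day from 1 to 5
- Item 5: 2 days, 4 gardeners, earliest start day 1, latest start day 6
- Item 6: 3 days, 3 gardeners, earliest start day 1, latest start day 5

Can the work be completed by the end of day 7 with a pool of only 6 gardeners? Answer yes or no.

yes

Schedule Item 1@1, Item 2@1, Item 3@2, Item 4@4, Item 5@6, Item 6@3: d1:6  d2:6  d3:6  d4:5  d5:5  d6:6  d7:4 — peak 6 ≤ 6.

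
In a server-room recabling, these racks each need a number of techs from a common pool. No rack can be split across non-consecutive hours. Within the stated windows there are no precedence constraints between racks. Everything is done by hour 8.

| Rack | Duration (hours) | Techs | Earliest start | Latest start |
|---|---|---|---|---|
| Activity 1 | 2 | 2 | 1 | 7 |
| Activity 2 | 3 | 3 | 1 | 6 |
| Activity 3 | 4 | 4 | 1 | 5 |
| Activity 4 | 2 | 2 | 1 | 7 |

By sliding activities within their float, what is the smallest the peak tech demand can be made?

Early-start (Activity 1@1, Activity 2@1, Activity 3@1, Activity 4@1) gives peak 11: h1:11  h2:11  h3:7  h4:4  h5:0  h6:0  h7:0  h8:0.
Shift Activity 3→5, Activity 4→3.
Schedule Activity 1@1, Activity 2@1, Activity 3@5, Activity 4@3: h1:5  h2:5  h3:5  h4:2  h5:4  h6:4  h7:4  h8:4 — peak 5.
Total tech-hours = 33 over 8 hours ⇒ peak ≥ ⌈33/8⌉ = 5, so 5 is optimal.

5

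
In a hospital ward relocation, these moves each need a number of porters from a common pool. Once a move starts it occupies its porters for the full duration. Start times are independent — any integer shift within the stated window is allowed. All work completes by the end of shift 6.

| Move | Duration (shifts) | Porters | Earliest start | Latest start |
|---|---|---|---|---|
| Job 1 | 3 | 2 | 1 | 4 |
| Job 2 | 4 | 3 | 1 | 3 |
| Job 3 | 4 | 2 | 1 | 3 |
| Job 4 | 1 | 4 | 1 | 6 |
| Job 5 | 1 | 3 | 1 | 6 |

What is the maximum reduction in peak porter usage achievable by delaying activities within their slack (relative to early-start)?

Early-start peak: s1:14  s2:7  s3:7  s4:5  s5:0  s6:0 ⇒ 14.
Leveled (Job 1@1, Job 2@1, Job 3@1, Job 4@5, Job 5@5): s1:7  s2:7  s3:7  s4:5  s5:7  s6:0 ⇒ 7.
Reduction 14 − 7 = 7.

7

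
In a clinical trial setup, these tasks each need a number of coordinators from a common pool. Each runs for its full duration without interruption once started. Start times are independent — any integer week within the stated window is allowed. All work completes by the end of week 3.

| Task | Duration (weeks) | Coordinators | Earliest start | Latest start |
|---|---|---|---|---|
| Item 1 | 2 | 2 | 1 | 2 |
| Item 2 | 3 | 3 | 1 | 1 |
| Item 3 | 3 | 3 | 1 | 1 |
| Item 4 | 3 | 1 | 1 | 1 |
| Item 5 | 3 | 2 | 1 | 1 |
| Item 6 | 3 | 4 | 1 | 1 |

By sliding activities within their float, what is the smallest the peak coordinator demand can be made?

15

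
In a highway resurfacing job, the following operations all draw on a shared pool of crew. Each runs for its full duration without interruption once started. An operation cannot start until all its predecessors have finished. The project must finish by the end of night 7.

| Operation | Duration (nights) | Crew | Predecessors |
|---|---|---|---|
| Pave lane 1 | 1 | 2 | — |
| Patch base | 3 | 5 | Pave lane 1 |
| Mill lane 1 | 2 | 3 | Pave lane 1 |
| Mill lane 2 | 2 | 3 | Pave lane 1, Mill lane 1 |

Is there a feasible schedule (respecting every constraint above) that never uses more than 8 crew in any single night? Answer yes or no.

yes

Schedule Pave lane 1@1, Patch base@2, Mill lane 1@2, Mill lane 2@4: n1:2  n2:8  n3:8  n4:8  n5:3  n6:0  n7:0 — peak 8 ≤ 8.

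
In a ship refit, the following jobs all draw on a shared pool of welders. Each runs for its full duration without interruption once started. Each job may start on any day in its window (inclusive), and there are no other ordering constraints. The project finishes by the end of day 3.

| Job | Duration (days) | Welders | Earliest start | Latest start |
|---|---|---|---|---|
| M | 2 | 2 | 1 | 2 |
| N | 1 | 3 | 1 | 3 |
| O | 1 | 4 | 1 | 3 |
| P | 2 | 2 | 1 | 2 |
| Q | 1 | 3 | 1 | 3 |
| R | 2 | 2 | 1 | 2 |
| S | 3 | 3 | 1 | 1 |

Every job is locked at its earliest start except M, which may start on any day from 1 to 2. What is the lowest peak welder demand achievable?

M@1: d1:19  d2:9  d3:3 → peak 19
M@2: d1:17  d2:9  d3:5 → peak 17
Best is M@2, peak 17.

17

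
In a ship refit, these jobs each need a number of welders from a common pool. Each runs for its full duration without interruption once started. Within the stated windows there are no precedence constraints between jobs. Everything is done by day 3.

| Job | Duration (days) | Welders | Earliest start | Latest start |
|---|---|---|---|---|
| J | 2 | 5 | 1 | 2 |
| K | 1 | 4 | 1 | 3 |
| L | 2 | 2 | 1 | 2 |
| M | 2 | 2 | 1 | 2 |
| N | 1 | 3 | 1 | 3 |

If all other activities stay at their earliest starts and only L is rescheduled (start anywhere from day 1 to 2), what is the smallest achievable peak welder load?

14

L@1: d1:16  d2:9  d3:0 → peak 16
L@2: d1:14  d2:9  d3:2 → peak 14
Best is L@2, peak 14.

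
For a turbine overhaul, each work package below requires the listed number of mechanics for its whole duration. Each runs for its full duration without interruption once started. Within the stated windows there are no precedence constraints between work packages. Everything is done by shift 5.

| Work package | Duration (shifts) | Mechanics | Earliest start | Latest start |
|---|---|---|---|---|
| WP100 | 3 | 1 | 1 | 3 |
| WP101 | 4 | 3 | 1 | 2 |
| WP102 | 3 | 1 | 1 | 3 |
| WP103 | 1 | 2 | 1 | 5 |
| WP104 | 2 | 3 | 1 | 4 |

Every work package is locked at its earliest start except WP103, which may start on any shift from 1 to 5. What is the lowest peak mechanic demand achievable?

8

WP103@1: s1:10  s2:8  s3:5  s4:3  s5:0 → peak 10
WP103@2: s1:8  s2:10  s3:5  s4:3  s5:0 → peak 10
WP103@3: s1:8  s2:8  s3:7  s4:3  s5:0 → peak 8
WP103@4: s1:8  s2:8  s3:5  s4:5  s5:0 → peak 8
WP103@5: s1:8  s2:8  s3:5  s4:3  s5:2 → peak 8
Best is WP103@3, peak 8.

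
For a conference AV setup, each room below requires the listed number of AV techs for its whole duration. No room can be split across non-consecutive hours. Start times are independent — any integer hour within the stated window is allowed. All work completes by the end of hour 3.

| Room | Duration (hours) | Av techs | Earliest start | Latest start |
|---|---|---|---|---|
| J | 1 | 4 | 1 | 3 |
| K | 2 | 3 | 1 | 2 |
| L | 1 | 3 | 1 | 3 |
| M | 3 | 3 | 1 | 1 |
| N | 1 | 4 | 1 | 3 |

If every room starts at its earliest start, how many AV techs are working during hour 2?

6

At early start, hour 2 has: K, M.
Demand: 3 + 3 = 6.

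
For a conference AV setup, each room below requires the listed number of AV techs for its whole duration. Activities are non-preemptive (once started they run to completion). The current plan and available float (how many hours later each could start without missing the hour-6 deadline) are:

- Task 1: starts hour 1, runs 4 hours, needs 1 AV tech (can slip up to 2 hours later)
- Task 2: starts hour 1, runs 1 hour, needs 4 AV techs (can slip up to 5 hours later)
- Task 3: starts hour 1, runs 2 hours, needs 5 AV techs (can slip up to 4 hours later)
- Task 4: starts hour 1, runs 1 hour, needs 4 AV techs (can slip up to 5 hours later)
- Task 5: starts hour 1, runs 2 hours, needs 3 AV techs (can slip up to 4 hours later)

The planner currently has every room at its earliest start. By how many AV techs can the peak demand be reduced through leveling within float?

12

Early-start peak: h1:17  h2:9  h3:1  h4:1  h5:0  h6:0 ⇒ 17.
Leveled (Task 1@1, Task 2@1, Task 3@5, Task 4@2, Task 5@3): h1:5  h2:5  h3:4  h4:4  h5:5  h6:5 ⇒ 5.
Reduction 17 − 5 = 12.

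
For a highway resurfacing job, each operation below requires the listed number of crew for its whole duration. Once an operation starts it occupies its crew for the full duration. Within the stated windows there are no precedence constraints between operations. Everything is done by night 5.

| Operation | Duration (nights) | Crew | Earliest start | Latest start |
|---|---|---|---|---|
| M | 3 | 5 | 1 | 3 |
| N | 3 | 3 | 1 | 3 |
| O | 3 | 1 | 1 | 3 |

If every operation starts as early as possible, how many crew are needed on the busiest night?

9

Early-start schedule: M@1, N@1, O@1.
Load per night: night 1: 9, night 2: 9, night 3: 9, night 4: 0, night 5: 0.
Peak is 9.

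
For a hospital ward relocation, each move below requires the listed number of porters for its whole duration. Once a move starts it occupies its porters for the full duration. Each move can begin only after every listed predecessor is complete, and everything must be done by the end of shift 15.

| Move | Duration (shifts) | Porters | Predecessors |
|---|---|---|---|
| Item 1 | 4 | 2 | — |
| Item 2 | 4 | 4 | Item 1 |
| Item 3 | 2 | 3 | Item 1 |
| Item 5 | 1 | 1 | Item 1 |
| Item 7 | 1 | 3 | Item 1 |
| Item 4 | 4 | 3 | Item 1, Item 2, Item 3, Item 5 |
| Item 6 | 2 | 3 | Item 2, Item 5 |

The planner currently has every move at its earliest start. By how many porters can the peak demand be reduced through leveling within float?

Early-start peak: s1:2  s2:2  s3:2  s4:2  s5:11  s6:7  s7:4  s8:4  s9:6  s10:6  s11:3  s12:3  s13:0  s14:0  s15:0 ⇒ 11.
Leveled (Item 1@1, Item 2@5, Item 3@9, Item 5@5, Item 7@9, Item 4@11, Item 6@10): s1:2  s2:2  s3:2  s4:2  s5:5  s6:4  s7:4  s8:4  s9:6  s10:6  s11:6  s12:3  s13:3  s14:3  s15:0 ⇒ 6.
Reduction 11 − 6 = 5.

5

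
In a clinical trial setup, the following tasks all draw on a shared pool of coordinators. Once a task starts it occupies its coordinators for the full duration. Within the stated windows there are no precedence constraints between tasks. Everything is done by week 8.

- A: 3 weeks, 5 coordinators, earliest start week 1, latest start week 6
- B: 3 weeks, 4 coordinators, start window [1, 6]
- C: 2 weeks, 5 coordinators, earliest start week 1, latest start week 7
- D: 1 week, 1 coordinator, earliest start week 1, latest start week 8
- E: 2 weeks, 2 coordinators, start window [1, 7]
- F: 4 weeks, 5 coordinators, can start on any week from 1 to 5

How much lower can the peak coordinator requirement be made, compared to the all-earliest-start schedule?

Early-start peak: w1:22  w2:21  w3:14  w4:5  w5:0  w6:0  w7:0  w8:0 ⇒ 22.
Leveled (A@1, B@1, C@4, D@1, E@6, F@4): w1:10  w2:9  w3:9  w4:10  w5:10  w6:7  w7:7  w8:0 ⇒ 10.
Reduction 22 − 10 = 12.

12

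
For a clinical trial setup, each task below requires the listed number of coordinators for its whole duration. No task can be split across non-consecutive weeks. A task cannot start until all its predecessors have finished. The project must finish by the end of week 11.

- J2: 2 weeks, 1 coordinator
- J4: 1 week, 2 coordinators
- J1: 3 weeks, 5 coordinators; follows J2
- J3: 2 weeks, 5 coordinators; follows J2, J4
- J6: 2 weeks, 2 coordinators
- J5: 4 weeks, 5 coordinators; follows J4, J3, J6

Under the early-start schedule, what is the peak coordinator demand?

10

Early-start schedule: J2@1, J4@1, J1@3, J3@3, J6@1, J5@5.
Load per week: week 1: 5, week 2: 3, week 3: 10, week 4: 10, week 5: 10, week 6: 5, week 7: 5, week 8: 5, week 9: 0, week 10: 0, week 11: 0.
Peak is 10.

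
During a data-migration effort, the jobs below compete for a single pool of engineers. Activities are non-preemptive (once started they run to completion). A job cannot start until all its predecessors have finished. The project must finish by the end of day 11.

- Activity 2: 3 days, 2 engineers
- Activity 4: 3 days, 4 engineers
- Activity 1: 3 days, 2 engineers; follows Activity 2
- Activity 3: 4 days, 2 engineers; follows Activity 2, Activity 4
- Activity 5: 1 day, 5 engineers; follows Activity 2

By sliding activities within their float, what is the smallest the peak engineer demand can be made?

Early-start (Activity 2@1, Activity 4@1, Activity 1@4, Activity 3@4, Activity 5@4) gives peak 9: d1:6  d2:6  d3:6  d4:9  d5:4  d6:4  d7:2  d8:0  d9:0  d10:0  d11:0.
Shift Activity 4→4, Activity 1→7, Activity 3→7, Activity 5→11.
Schedule Activity 2@1, Activity 4@4, Activity 1@7, Activity 3@7, Activity 5@11: d1:2  d2:2  d3:2  d4:4  d5:4  d6:4  d7:4  d8:4  d9:4  d10:2  d11:5 — peak 5.

5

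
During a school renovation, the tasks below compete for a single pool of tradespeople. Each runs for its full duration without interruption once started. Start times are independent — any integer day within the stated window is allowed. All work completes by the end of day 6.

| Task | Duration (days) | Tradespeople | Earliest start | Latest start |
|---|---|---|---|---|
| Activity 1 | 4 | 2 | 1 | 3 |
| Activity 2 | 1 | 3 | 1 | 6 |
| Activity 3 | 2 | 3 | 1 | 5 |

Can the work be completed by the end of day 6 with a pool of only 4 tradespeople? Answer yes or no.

The minimum achievable peak is 5; 4 < 5, so no feasible schedule stays within the cap.

no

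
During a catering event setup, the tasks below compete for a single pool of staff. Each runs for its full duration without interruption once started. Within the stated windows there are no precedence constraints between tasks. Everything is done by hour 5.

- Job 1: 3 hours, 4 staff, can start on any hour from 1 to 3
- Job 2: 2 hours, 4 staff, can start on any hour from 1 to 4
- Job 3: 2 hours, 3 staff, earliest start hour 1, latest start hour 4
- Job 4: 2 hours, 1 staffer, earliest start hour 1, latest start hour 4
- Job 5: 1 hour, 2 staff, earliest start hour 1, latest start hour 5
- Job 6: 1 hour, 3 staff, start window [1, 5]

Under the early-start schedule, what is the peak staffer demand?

Early-start schedule: Job 1@1, Job 2@1, Job 3@1, Job 4@1, Job 5@1, Job 6@1.
Load per hour: hour 1: 17, hour 2: 12, hour 3: 4, hour 4: 0, hour 5: 0.
Peak is 17.

17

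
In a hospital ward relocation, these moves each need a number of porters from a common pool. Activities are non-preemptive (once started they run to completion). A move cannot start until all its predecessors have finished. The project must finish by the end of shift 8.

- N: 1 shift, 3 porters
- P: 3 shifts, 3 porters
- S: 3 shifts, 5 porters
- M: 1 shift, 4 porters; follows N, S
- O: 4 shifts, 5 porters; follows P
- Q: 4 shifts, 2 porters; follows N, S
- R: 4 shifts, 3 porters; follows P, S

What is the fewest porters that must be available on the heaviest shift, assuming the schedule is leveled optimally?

Early-start (N@1, P@1, S@1, M@4, O@4, Q@4, R@4) gives peak 14: s1:11  s2:8  s3:8  s4:14  s5:10  s6:10  s7:10  s8:0.
Shift S→2, M→8, Q→5, R→5.
Schedule N@1, P@1, S@2, M@8, O@4, Q@5, R@5: s1:6  s2:8  s3:8  s4:10  s5:10  s6:10  s7:10  s8:9 — peak 10.

10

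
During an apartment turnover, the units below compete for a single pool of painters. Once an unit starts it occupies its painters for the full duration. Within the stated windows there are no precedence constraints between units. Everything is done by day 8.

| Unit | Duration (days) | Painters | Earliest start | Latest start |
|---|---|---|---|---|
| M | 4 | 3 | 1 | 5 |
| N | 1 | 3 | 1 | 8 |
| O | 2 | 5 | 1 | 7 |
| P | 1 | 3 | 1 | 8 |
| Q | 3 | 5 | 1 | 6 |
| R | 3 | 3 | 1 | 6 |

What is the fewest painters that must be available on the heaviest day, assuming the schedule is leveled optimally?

8

Early-start (M@1, N@1, O@1, P@1, Q@1, R@1) gives peak 22: d1:22  d2:16  d3:11  d4:3  d5:0  d6:0  d7:0  d8:0.
Shift O→2, P→4, Q→5, R→5.
Schedule M@1, N@1, O@2, P@4, Q@5, R@5: d1:6  d2:8  d3:8  d4:6  d5:8  d6:8  d7:8  d8:0 — peak 8.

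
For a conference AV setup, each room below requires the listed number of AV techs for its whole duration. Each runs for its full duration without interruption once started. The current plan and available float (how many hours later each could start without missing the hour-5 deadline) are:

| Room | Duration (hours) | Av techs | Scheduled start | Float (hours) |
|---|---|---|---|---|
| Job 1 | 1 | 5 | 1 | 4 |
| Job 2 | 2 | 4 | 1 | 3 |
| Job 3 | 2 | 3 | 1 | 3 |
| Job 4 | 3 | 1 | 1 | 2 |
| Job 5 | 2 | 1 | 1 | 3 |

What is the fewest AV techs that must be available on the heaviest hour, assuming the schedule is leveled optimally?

Early-start (Job 1@1, Job 2@1, Job 3@1, Job 4@1, Job 5@1) gives peak 14: h1:14  h2:9  h3:1  h4:0  h5:0.
Shift Job 2→2, Job 3→4, Job 4→2, Job 5→4.
Schedule Job 1@1, Job 2@2, Job 3@4, Job 4@2, Job 5@4: h1:5  h2:5  h3:5  h4:5  h5:4 — peak 5.
Total AV tech-hours = 24 over 5 hours ⇒ peak ≥ ⌈24/5⌉ = 5, so 5 is optimal.

5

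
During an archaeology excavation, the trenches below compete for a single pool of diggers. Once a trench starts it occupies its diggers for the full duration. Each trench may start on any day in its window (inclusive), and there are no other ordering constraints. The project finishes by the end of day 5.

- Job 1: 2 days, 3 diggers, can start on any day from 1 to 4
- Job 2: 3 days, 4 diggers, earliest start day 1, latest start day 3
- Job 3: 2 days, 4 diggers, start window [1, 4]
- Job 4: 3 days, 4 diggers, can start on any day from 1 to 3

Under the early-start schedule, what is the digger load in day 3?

At early start, day 3 has: Job 2, Job 4.
Demand: 4 + 4 = 8.

8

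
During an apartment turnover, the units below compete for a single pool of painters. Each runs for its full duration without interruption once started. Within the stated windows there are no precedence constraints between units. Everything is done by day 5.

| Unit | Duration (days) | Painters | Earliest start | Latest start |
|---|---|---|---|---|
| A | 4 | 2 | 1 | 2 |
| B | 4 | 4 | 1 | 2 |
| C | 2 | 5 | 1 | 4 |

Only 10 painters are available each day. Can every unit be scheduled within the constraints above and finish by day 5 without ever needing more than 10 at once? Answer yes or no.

The minimum achievable peak is 11; 10 < 11, so no feasible schedule stays within the cap.

no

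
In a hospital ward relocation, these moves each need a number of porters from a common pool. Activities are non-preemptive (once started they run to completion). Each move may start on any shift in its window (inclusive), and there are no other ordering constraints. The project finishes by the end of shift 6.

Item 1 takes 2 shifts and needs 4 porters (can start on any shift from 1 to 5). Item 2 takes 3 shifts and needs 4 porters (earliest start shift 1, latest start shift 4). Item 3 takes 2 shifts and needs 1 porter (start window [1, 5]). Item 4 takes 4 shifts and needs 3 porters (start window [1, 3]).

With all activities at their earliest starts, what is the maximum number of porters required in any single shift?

Early-start schedule: Item 1@1, Item 2@1, Item 3@1, Item 4@1.
Load per shift: shift 1: 12, shift 2: 12, shift 3: 7, shift 4: 3, shift 5: 0, shift 6: 0.
Peak is 12.

12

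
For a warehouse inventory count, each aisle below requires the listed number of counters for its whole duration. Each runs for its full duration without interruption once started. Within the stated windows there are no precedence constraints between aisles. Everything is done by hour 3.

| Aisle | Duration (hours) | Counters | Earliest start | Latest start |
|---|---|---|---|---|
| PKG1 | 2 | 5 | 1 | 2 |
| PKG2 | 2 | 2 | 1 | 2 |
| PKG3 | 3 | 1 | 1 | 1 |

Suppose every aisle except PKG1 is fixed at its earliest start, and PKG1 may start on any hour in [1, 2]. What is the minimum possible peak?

PKG1@1: h1:8  h2:8  h3:1 → peak 8
PKG1@2: h1:3  h2:8  h3:6 → peak 8
Best is PKG1@1, peak 8.

8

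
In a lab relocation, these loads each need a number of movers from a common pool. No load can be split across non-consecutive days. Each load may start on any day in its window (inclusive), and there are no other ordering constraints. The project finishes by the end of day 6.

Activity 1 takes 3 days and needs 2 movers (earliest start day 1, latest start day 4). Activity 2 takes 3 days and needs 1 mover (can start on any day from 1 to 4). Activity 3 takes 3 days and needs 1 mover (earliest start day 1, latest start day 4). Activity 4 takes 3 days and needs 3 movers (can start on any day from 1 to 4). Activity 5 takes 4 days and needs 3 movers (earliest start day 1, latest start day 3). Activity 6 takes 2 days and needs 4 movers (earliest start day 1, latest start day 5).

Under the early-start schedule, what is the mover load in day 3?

10

At early start, day 3 has: Activity 1, Activity 2, Activity 3, Activity 4, Activity 5.
Demand: 2 + 1 + 1 + 3 + 3 = 10.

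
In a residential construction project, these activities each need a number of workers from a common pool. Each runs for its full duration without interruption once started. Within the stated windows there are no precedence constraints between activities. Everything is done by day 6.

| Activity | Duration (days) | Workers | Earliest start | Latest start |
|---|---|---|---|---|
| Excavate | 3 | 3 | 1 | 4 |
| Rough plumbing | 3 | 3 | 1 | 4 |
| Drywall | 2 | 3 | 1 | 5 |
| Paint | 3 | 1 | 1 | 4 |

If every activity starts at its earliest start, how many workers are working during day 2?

10

At early start, day 2 has: Excavate, Rough plumbing, Drywall, Paint.
Demand: 3 + 3 + 3 + 1 = 10.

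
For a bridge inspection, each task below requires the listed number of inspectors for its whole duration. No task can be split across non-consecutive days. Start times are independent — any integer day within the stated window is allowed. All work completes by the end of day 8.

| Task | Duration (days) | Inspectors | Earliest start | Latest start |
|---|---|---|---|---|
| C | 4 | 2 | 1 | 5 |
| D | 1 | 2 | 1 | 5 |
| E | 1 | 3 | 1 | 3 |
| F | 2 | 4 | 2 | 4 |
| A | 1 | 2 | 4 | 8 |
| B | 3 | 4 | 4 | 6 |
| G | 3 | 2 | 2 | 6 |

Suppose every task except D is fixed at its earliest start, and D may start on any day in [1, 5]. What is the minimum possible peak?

D@1: d1:7  d2:8  d3:8  d4:10  d5:4  d6:4  d7:0  d8:0 → peak 10
D@2: d1:5  d2:10  d3:8  d4:10  d5:4  d6:4  d7:0  d8:0 → peak 10
D@3: d1:5  d2:8  d3:10  d4:10  d5:4  d6:4  d7:0  d8:0 → peak 10
D@4: d1:5  d2:8  d3:8  d4:12  d5:4  d6:4  d7:0  d8:0 → peak 12
D@5: d1:5  d2:8  d3:8  d4:10  d5:6  d6:4  d7:0  d8:0 → peak 10
Best is D@1, peak 10.

10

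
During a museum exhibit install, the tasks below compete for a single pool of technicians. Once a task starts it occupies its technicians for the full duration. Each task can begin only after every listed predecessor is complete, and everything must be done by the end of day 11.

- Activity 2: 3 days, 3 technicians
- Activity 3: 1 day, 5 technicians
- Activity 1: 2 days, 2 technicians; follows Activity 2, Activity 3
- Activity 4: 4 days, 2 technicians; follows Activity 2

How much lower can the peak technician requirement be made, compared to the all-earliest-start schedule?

Early-start peak: d1:8  d2:3  d3:3  d4:4  d5:4  d6:2  d7:2  d8:0  d9:0  d10:0  d11:0 ⇒ 8.
Leveled (Activity 2@1, Activity 3@4, Activity 1@5, Activity 4@5): d1:3  d2:3  d3:3  d4:5  d5:4  d6:4  d7:2  d8:2  d9:0  d10:0  d11:0 ⇒ 5.
Reduction 8 − 5 = 3.

3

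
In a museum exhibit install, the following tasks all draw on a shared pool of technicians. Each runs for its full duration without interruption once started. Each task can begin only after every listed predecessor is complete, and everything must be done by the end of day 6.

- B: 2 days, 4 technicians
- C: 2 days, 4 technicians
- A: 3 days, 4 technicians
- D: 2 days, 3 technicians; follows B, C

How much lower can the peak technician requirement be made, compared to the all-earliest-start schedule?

Early-start peak: d1:12  d2:12  d3:7  d4:3  d5:0  d6:0 ⇒ 12.
Leveled (B@1, C@1, A@3, D@3): d1:8  d2:8  d3:7  d4:7  d5:4  d6:0 ⇒ 8.
Reduction 12 − 8 = 4.

4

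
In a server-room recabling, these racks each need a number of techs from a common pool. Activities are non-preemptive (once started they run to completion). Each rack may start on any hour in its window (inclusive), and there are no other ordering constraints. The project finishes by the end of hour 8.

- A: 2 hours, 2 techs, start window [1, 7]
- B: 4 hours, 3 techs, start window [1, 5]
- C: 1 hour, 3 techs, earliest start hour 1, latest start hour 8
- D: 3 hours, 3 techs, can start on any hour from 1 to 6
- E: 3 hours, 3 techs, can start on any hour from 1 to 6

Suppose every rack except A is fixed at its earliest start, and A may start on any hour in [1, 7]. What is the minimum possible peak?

12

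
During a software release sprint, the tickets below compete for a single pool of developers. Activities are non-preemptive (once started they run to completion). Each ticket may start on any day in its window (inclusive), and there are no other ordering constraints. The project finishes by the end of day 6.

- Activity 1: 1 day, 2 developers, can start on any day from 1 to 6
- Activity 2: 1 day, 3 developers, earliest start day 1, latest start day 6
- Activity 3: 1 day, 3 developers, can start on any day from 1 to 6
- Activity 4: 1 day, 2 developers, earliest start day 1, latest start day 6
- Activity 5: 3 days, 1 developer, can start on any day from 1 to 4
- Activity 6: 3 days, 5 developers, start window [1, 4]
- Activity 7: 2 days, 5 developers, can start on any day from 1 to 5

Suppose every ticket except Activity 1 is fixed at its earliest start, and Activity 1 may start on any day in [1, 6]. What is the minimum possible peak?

19

Activity 1@1: d1:21  d2:11  d3:6  d4:0  d5:0  d6:0 → peak 21
Activity 1@2: d1:19  d2:13  d3:6  d4:0  d5:0  d6:0 → peak 19
Activity 1@3: d1:19  d2:11  d3:8  d4:0  d5:0  d6:0 → peak 19
Activity 1@4: d1:19  d2:11  d3:6  d4:2  d5:0  d6:0 → peak 19
Activity 1@5: d1:19  d2:11  d3:6  d4:0  d5:2  d6:0 → peak 19
Activity 1@6: d1:19  d2:11  d3:6  d4:0  d5:0  d6:2 → peak 19
Best is Activity 1@2, peak 19.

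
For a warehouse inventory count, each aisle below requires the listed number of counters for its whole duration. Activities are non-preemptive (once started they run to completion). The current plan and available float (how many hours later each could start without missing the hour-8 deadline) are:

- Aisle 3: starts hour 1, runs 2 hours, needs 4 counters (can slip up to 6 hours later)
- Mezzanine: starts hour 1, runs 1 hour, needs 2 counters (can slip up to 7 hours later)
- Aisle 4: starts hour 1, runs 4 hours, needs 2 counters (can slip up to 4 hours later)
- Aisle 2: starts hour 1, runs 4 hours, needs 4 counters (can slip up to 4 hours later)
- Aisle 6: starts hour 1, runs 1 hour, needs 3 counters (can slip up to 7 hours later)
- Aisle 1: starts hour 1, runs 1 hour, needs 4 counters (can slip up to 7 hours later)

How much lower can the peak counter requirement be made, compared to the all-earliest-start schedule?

13

Early-start peak: h1:19  h2:10  h3:6  h4:6  h5:0  h6:0  h7:0  h8:0 ⇒ 19.
Leveled (Aisle 3@1, Mezzanine@1, Aisle 4@2, Aisle 2@3, Aisle 6@7, Aisle 1@8): h1:6  h2:6  h3:6  h4:6  h5:6  h6:4  h7:3  h8:4 ⇒ 6.
Reduction 19 − 6 = 13.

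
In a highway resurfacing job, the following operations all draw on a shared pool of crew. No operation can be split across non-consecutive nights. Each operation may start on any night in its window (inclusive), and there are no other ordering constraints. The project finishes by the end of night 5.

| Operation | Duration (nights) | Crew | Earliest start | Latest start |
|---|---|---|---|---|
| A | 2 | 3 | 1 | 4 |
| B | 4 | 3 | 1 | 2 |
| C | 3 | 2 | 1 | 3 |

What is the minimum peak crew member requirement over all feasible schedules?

6

Early-start (A@1, B@1, C@1) gives peak 8: n1:8  n2:8  n3:5  n4:3  n5:0.
Shift C→3.
Schedule A@1, B@1, C@3: n1:6  n2:6  n3:5  n4:5  n5:2 — peak 6.
No arrangement of the 24 feasible schedules does better.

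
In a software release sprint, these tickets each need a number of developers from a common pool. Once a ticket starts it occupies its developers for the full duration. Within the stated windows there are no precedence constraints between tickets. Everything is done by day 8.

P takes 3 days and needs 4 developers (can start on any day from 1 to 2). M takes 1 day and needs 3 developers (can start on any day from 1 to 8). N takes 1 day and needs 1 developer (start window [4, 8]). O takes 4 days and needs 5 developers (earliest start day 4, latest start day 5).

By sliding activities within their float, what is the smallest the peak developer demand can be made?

5

Early-start (P@1, M@1, N@4, O@4) gives peak 7: d1:7  d2:4  d3:4  d4:6  d5:5  d6:5  d7:5  d8:0.
Shift M→4, O→5.
Schedule P@1, M@4, N@4, O@5: d1:4  d2:4  d3:4  d4:4  d5:5  d6:5  d7:5  d8:5 — peak 5.
Total developer-days = 36 over 8 days ⇒ peak ≥ ⌈36/8⌉ = 5, so 5 is optimal.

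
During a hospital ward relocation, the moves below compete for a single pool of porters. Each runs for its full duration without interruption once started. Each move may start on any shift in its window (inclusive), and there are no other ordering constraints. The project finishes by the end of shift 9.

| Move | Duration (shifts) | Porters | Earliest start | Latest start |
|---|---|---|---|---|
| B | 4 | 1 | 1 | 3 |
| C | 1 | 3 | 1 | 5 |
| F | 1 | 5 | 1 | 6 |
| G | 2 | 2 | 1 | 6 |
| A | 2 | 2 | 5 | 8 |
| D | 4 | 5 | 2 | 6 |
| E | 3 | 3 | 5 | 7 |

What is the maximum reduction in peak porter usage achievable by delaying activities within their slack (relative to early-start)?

Early-start peak: s1:11  s2:8  s3:6  s4:6  s5:10  s6:5  s7:3  s8:0  s9:0 ⇒ 11.
Leveled (B@1, C@1, F@2, G@5, A@7, D@3, E@7): s1:4  s2:6  s3:6  s4:6  s5:7  s6:7  s7:5  s8:5  s9:3 ⇒ 7.
Reduction 11 − 7 = 4.

4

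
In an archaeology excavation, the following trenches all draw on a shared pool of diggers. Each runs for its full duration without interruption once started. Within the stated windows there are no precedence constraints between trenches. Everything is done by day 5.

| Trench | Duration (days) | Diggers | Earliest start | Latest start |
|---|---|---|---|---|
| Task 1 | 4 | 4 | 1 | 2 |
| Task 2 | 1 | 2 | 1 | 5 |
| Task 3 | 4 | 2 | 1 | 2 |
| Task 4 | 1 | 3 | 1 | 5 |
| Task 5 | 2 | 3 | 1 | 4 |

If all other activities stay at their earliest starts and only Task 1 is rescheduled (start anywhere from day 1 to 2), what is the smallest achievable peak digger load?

Task 1@1: d1:14  d2:9  d3:6  d4:6  d5:0 → peak 14
Task 1@2: d1:10  d2:9  d3:6  d4:6  d5:4 → peak 10
Best is Task 1@2, peak 10.

10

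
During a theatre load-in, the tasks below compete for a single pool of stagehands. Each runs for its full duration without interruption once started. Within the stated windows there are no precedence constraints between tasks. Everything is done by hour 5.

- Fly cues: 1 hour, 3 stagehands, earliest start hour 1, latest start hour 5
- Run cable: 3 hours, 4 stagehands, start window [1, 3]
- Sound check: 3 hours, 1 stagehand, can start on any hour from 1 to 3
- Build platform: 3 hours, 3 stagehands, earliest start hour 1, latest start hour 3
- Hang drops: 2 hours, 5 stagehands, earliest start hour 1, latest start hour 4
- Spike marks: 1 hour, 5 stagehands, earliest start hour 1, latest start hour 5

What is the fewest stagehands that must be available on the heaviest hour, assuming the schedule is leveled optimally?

9

Early-start (Fly cues@1, Run cable@1, Sound check@1, Build platform@1, Hang drops@1, Spike marks@1) gives peak 21: h1:21  h2:13  h3:8  h4:0  h5:0.
Shift Sound check→3, Build platform→3, Hang drops→4, Spike marks→2.
Schedule Fly cues@1, Run cable@1, Sound check@3, Build platform@3, Hang drops@4, Spike marks@2: h1:7  h2:9  h3:8  h4:9  h5:9 — peak 9.
Total stagehand-hours = 42 over 5 hours ⇒ peak ≥ ⌈42/5⌉ = 9, so 9 is optimal.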